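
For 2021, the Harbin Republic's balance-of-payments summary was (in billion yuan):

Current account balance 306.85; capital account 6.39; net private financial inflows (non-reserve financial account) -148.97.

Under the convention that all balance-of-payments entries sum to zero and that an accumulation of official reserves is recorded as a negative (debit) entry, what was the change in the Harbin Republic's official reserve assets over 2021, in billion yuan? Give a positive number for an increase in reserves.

Official reserve transactions balance = -(306.85 + 6.39 + (-148.97)) = -164.27
An accumulation of reserves is recorded as a debit (negative entry), so the change in the stock of reserves is the negative of that balance.
Change in official reserves = -(-164.27) = 164.27

164.27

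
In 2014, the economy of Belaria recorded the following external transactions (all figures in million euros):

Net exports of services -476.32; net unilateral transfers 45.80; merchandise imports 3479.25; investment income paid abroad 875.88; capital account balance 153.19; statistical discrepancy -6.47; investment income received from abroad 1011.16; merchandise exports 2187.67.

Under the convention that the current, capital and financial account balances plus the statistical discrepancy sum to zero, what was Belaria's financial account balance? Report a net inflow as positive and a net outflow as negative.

Goods balance = 2187.67 - 3479.25 = -1291.58
Services balance = -476.32
Trade balance (goods + services) = -1291.58 + (-476.32) = -1767.90
Net primary income = 1011.16 - 875.88 = 135.28
Net secondary income = 45.80
Current account = -1767.90 + 135.28 + 45.80 = -1586.82
Financial account = -(-1586.82 + 153.19 + (-6.47)) = 1440.10

1440.10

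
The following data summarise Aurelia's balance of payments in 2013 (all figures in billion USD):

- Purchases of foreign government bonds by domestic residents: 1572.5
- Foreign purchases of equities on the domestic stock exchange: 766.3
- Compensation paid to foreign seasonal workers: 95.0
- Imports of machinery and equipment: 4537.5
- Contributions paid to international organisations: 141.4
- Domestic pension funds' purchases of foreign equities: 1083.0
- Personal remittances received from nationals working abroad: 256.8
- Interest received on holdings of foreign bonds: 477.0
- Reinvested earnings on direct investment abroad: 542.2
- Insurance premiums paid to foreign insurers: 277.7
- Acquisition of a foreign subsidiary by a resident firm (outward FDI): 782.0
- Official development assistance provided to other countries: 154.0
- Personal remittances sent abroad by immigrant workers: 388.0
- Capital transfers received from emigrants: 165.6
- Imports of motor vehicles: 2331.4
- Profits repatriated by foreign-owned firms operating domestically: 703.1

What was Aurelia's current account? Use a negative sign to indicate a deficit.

Goods: -4537.5 - 2331.4 = -6868.9
Services: -277.7
Primary income: -703.1 - 95.0 + 477.0 + 542.2 = 221.1
Secondary income: 256.8 - 141.4 - 154.0 - 388.0 = -426.6
Current account = (-6868.9) + (-277.7) + 221.1 + (-426.6) = -7352.1
(Excluded from the current account — financial account: purchases of foreign government bonds by domestic residents 1572.5, foreign purchases of equities on the domestic stock exchange 766.3, domestic pension funds' purchases of foreign equities 1083.0, acquisition of a foreign subsidiary by a resident firm (outward FDI) 782.0; capital account: capital transfers received from emigrants 165.6.)

-7352.1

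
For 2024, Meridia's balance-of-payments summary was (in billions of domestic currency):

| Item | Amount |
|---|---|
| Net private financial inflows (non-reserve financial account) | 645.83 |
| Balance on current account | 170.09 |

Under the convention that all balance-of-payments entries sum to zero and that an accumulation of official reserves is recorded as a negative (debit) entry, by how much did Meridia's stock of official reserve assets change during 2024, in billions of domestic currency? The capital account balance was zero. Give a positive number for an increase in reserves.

815.92

Official reserve transactions balance = -(170.09 + 645.83) = -815.92
An accumulation of reserves is recorded as a debit (negative entry), so the change in the stock of reserves is the negative of that balance.
Change in official reserves = -(-815.92) = 815.92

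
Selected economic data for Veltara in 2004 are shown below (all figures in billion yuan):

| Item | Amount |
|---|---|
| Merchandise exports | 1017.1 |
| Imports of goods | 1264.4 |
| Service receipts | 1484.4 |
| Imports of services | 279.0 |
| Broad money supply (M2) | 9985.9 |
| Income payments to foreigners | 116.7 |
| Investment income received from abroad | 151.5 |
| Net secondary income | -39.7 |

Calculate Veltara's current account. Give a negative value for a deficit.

953.2

Goods balance = 1017.1 - 1264.4 = -247.3
Services balance = 1484.4 - 279.0 = 1205.4
Trade balance (goods + services) = -247.3 + 1205.4 = 958.1
Net primary income = 151.5 - 116.7 = 34.8
Net secondary income = -39.7
Current account = 958.1 + 34.8 + (-39.7) = 953.2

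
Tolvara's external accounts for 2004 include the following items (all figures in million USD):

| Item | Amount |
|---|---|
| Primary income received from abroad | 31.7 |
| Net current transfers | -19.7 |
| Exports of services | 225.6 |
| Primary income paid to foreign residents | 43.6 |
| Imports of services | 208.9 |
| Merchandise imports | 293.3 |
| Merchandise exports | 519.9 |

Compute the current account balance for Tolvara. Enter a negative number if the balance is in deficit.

211.7

Goods balance = 519.9 - 293.3 = 226.6
Services balance = 225.6 - 208.9 = 16.7
Trade balance (goods + services) = 226.6 + 16.7 = 243.3
Net primary income = 31.7 - 43.6 = -11.9
Net secondary income = -19.7
Current account = 243.3 + (-11.9) + (-19.7) = 211.7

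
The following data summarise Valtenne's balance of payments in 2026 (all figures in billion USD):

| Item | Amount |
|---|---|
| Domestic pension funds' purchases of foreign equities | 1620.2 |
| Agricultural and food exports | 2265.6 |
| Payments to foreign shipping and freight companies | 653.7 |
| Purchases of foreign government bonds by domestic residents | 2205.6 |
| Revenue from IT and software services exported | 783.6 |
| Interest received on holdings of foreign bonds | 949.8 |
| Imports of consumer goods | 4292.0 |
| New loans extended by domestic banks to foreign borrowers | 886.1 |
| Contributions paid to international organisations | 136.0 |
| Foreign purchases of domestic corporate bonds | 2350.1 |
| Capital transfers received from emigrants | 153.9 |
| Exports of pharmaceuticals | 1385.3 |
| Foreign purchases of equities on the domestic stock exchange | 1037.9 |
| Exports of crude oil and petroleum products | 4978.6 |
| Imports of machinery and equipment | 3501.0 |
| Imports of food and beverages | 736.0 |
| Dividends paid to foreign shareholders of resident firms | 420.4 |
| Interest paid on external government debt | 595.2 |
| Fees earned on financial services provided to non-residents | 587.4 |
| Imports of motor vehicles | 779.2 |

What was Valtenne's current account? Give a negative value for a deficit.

Goods: 1385.3 + 4978.6 + 2265.6 - 779.2 - 736.0 - 3501.0 - 4292.0 = -678.7
Services: 587.4 + 783.6 - 653.7 = 717.3
Primary income: -420.4 + 949.8 - 595.2 = -65.8
Secondary income: -136.0
Current account = (-678.7) + 717.3 + (-65.8) + (-136.0) = -163.2
(Excluded from the current account — financial account: domestic pension funds' purchases of foreign equities 1620.2, purchases of foreign government bonds by domestic residents 2205.6, new loans extended by domestic banks to foreign borrowers 886.1, foreign purchases of domestic corporate bonds 2350.1, foreign purchases of equities on the domestic stock exchange 1037.9; capital account: capital transfers received from emigrants 153.9.)

-163.2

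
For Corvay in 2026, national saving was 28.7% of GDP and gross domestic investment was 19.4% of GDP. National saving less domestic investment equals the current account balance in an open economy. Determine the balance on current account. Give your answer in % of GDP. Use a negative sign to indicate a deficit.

9.3

CA = S - I = 28.7 - 19.4 = 9.3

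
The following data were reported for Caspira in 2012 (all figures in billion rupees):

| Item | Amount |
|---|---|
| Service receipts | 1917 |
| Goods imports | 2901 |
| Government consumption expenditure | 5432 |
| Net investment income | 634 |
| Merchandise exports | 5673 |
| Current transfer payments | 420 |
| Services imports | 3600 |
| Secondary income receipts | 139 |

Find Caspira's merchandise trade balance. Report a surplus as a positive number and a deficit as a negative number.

Goods balance = 5673 - 2901 = 2772

2772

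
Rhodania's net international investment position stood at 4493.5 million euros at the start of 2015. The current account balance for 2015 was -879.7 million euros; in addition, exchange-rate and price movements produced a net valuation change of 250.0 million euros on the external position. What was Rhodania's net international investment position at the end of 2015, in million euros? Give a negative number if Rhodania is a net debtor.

Change in NIIP = current account + net valuation change = -879.7 + 250.0 = -629.7
End-of-year NIIP = 4493.5 + (-629.7) = 3863.8

3863.8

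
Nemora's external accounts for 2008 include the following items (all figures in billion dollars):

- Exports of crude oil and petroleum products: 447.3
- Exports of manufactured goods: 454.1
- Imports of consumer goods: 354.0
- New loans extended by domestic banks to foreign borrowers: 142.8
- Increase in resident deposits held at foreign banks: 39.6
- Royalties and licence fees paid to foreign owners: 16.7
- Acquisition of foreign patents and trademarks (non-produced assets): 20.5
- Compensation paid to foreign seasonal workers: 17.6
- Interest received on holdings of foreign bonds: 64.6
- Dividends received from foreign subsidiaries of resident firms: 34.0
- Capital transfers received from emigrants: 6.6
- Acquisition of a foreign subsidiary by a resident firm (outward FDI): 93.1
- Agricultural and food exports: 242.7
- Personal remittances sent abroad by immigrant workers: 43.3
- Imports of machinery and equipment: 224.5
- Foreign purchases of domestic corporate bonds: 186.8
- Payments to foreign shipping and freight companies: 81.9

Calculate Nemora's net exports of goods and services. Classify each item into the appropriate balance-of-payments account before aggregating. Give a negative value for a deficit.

Goods: -224.5 - 354.0 + 447.3 + 242.7 + 454.1 = 565.6
Services: -16.7 - 81.9 = -98.6
Trade balance = 565.6 + (-98.6) = 467.0
(Excluded from the trade balance — financial account: new loans extended by domestic banks to foreign borrowers 142.8, increase in resident deposits held at foreign banks 39.6, acquisition of a foreign subsidiary by a resident firm (outward FDI) 93.1, foreign purchases of domestic corporate bonds 186.8; capital account: acquisition of foreign patents and trademarks (non-produced assets) 20.5, capital transfers received from emigrants 6.6; primary income: compensation paid to foreign seasonal workers 17.6, interest received on holdings of foreign bonds 64.6, dividends received from foreign subsidiaries of resident firms 34.0; secondary income: personal remittances sent abroad by immigrant workers 43.3.)

467.0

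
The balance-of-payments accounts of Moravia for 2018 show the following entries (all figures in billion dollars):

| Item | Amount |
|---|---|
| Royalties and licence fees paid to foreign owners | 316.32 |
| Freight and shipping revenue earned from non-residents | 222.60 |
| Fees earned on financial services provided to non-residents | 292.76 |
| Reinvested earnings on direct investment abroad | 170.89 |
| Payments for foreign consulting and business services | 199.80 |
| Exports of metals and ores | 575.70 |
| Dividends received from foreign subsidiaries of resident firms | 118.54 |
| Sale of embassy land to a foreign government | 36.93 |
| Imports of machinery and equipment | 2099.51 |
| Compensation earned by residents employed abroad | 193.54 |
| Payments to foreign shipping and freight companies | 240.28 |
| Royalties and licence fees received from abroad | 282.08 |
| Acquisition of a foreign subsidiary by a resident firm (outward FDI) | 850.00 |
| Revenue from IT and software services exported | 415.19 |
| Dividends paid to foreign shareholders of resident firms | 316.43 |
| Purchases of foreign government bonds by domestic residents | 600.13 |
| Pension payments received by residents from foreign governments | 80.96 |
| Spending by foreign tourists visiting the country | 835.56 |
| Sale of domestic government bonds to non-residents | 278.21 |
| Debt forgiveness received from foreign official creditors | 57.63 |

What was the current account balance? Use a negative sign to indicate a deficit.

Goods: -2099.51 + 575.70 = -1523.81
Services: -240.28 + 282.08 + 222.60 - 316.32 + 835.56 + 415.19 - 199.80 + 292.76 = 1291.79
Primary income: 118.54 - 316.43 + 193.54 + 170.89 = 166.54
Secondary income: 80.96
Current account = (-1523.81) + 1291.79 + 166.54 + 80.96 = 15.48
(Excluded from the current account — capital account: sale of embassy land to a foreign government 36.93, debt forgiveness received from foreign official creditors 57.63; financial account: acquisition of a foreign subsidiary by a resident firm (outward FDI) 850.00, purchases of foreign government bonds by domestic residents 600.13, sale of domestic government bonds to non-residents 278.21.)

15.48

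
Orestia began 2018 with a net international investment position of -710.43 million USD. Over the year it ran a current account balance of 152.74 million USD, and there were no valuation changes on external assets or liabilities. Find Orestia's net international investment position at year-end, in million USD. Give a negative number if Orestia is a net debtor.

-557.69

With no valuation effects, change in NIIP = current account = 152.74
End-of-year NIIP = -710.43 + 152.74 = -557.69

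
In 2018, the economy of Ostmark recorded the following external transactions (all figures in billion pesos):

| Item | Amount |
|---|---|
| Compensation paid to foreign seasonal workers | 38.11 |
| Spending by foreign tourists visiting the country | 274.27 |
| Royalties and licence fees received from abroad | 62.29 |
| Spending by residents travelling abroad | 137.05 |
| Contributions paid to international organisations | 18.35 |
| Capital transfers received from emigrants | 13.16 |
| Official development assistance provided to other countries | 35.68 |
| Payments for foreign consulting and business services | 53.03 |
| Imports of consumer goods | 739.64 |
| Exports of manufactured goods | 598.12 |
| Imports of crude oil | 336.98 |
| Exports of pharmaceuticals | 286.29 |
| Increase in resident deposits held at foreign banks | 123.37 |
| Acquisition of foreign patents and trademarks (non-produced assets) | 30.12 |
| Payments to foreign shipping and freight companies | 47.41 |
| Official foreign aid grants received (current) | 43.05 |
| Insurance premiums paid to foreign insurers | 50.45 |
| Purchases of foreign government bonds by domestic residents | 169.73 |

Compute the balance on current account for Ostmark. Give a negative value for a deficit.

Goods: -739.64 - 336.98 + 598.12 + 286.29 = -192.21
Services: -137.05 - 50.45 - 53.03 + 62.29 - 47.41 + 274.27 = 48.62
Primary income: -38.11
Secondary income: 43.05 - 18.35 - 35.68 = -10.98
Current account = (-192.21) + 48.62 + (-38.11) + (-10.98) = -192.68
(Excluded from the current account — capital account: capital transfers received from emigrants 13.16, acquisition of foreign patents and trademarks (non-produced assets) 30.12; financial account: increase in resident deposits held at foreign banks 123.37, purchases of foreign government bonds by domestic residents 169.73.)

-192.68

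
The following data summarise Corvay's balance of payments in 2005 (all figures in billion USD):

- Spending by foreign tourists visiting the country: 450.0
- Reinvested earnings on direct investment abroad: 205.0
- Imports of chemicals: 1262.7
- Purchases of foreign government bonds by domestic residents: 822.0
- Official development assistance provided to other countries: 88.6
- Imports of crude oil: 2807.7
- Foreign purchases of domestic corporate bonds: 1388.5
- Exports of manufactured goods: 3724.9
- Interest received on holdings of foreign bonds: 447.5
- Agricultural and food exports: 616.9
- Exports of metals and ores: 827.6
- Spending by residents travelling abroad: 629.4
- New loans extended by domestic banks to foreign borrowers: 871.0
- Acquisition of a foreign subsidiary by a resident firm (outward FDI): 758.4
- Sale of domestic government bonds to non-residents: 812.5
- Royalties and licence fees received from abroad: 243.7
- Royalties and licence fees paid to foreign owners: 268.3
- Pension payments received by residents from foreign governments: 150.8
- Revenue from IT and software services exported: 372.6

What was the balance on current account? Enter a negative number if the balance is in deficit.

1982.3

Goods: 3724.9 + 827.6 - 2807.7 + 616.9 - 1262.7 = 1099.0
Services: -268.3 - 629.4 + 243.7 + 372.6 + 450.0 = 168.6
Primary income: 205.0 + 447.5 = 652.5
Secondary income: 150.8 - 88.6 = 62.2
Current account = 1099.0 + 168.6 + 652.5 + 62.2 = 1982.3
(Excluded from the current account — financial account: purchases of foreign government bonds by domestic residents 822.0, foreign purchases of domestic corporate bonds 1388.5, new loans extended by domestic banks to foreign borrowers 871.0, acquisition of a foreign subsidiary by a resident firm (outward FDI) 758.4, sale of domestic government bonds to non-residents 812.5.)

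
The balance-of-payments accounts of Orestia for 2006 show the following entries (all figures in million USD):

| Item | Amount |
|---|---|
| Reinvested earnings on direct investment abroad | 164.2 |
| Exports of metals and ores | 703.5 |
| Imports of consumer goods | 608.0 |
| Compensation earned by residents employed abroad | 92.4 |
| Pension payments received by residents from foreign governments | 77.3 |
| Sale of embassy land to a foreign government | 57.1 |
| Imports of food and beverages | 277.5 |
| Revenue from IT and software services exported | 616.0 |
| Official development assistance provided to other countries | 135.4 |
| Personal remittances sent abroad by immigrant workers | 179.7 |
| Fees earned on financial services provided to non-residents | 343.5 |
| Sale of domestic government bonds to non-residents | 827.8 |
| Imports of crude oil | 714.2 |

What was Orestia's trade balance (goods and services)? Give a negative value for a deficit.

Goods: -608.0 + 703.5 - 277.5 - 714.2 = -896.2
Services: 616.0 + 343.5 = 959.5
Trade balance = -896.2 + 959.5 = 63.3
(Excluded from the trade balance — primary income: reinvested earnings on direct investment abroad 164.2, compensation earned by residents employed abroad 92.4; secondary income: pension payments received by residents from foreign governments 77.3, official development assistance provided to other countries 135.4, personal remittances sent abroad by immigrant workers 179.7; capital account: sale of embassy land to a foreign government 57.1; financial account: sale of domestic government bonds to non-residents 827.8.)

63.3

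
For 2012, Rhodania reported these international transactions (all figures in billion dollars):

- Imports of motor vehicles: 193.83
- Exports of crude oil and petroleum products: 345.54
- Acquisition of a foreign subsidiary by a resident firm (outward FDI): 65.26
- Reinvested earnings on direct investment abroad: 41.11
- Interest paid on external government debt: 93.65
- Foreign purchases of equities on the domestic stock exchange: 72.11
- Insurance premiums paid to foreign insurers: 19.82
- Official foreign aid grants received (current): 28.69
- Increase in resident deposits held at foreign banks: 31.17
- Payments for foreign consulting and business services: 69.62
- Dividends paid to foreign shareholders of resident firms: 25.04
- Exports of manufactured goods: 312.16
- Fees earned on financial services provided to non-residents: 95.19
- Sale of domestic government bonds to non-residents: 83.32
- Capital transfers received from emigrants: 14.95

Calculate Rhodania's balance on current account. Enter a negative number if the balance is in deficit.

Goods: 345.54 - 193.83 + 312.16 = 463.87
Services: -69.62 - 19.82 + 95.19 = 5.75
Primary income: 41.11 - 93.65 - 25.04 = -77.58
Secondary income: 28.69
Current account = 463.87 + 5.75 + (-77.58) + 28.69 = 420.73
(Excluded from the current account — financial account: acquisition of a foreign subsidiary by a resident firm (outward FDI) 65.26, foreign purchases of equities on the domestic stock exchange 72.11, increase in resident deposits held at foreign banks 31.17, sale of domestic government bonds to non-residents 83.32; capital account: capital transfers received from emigrants 14.95.)

420.73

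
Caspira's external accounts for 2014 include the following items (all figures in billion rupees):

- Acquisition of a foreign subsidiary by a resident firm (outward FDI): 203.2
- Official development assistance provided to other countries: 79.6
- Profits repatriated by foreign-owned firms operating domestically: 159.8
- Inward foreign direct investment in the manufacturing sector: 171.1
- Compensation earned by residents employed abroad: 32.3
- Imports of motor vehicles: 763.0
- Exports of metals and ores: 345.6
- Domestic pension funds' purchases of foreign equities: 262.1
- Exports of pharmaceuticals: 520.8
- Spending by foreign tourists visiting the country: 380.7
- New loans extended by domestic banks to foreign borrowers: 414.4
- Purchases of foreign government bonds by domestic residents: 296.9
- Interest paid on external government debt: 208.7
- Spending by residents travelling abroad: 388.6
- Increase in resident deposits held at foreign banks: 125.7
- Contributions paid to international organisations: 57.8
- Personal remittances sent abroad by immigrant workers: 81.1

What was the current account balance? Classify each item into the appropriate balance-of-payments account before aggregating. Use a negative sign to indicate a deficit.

-459.2

Goods: 520.8 + 345.6 - 763.0 = 103.4
Services: 380.7 - 388.6 = -7.9
Primary income: 32.3 - 159.8 - 208.7 = -336.2
Secondary income: -81.1 - 79.6 - 57.8 = -218.5
Current account = 103.4 + (-7.9) + (-336.2) + (-218.5) = -459.2
(Excluded from the current account — financial account: acquisition of a foreign subsidiary by a resident firm (outward FDI) 203.2, inward foreign direct investment in the manufacturing sector 171.1, domestic pension funds' purchases of foreign equities 262.1, new loans extended by domestic banks to foreign borrowers 414.4, purchases of foreign government bonds by domestic residents 296.9, increase in resident deposits held at foreign banks 125.7.)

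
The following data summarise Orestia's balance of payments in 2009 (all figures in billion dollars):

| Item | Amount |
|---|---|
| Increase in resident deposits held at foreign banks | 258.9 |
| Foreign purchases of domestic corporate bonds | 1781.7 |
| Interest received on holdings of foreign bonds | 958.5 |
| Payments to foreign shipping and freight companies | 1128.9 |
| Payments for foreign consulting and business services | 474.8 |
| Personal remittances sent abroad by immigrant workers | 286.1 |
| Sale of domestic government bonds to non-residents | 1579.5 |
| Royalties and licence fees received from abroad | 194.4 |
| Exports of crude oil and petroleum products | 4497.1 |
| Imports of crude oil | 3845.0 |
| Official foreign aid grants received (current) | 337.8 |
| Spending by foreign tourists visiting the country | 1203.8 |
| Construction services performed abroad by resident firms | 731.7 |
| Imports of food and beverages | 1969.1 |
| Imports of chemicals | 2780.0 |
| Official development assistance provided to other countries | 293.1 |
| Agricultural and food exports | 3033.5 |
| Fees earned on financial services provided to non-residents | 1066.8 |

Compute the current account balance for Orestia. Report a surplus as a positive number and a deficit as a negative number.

1246.6

Goods: 4497.1 - 3845.0 - 2780.0 + 3033.5 - 1969.1 = -1063.5
Services: 1203.8 + 1066.8 + 731.7 - 474.8 - 1128.9 + 194.4 = 1593.0
Primary income: 958.5
Secondary income: 337.8 - 293.1 - 286.1 = -241.4
Current account = (-1063.5) + 1593.0 + 958.5 + (-241.4) = 1246.6
(Excluded from the current account — financial account: increase in resident deposits held at foreign banks 258.9, foreign purchases of domestic corporate bonds 1781.7, sale of domestic government bonds to non-residents 1579.5.)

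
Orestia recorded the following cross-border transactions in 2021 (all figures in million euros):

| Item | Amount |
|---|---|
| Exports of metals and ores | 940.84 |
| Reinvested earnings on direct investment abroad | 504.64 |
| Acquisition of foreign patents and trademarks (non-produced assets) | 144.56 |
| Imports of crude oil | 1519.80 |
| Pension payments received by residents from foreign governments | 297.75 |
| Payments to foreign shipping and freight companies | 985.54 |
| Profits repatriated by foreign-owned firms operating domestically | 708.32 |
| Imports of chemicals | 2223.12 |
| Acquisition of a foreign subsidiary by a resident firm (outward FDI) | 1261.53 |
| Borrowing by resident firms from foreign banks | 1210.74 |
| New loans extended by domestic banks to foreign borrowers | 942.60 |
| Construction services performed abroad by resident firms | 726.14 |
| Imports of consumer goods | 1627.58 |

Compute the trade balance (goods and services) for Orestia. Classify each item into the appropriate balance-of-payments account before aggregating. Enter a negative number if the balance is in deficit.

Goods: 940.84 - 1627.58 - 1519.80 - 2223.12 = -4429.66
Services: 726.14 - 985.54 = -259.40
Trade balance = -4429.66 + (-259.40) = -4689.06
(Excluded from the trade balance — primary income: reinvested earnings on direct investment abroad 504.64, profits repatriated by foreign-owned firms operating domestically 708.32; capital account: acquisition of foreign patents and trademarks (non-produced assets) 144.56; secondary income: pension payments received by residents from foreign governments 297.75; financial account: acquisition of a foreign subsidiary by a resident firm (outward FDI) 1261.53, borrowing by resident firms from foreign banks 1210.74, new loans extended by domestic banks to foreign borrowers 942.60.)

-4689.06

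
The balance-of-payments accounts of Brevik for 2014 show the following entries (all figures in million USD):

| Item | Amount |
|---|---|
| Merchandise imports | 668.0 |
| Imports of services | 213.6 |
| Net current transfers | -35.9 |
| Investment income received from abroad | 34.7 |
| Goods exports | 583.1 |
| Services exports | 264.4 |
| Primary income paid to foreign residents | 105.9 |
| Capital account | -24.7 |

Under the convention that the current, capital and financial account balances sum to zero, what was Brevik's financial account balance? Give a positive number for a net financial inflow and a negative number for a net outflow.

165.9

Goods balance = 583.1 - 668.0 = -84.9
Services balance = 264.4 - 213.6 = 50.8
Trade balance (goods + services) = -84.9 + 50.8 = -34.1
Net primary income = 34.7 - 105.9 = -71.2
Net secondary income = -35.9
Current account = -34.1 + (-71.2) + (-35.9) = -141.2
Financial account = -(-141.2 + (-24.7)) = 165.9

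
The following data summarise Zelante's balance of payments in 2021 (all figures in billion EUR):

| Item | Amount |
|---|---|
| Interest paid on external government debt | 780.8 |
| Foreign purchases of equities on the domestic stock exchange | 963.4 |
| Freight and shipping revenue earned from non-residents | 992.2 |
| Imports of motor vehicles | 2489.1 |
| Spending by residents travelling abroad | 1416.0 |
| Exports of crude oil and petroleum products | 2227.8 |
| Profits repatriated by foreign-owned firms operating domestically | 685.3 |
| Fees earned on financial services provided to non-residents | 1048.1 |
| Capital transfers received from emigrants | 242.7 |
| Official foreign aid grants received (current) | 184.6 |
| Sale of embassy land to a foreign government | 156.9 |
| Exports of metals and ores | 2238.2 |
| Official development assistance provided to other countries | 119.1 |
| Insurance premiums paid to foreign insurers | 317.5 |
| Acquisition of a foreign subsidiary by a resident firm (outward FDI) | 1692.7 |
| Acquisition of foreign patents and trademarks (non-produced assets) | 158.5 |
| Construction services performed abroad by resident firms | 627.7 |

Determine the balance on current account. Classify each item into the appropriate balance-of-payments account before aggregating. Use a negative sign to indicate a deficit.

Goods: -2489.1 + 2227.8 + 2238.2 = 1976.9
Services: -317.5 + 627.7 + 1048.1 + 992.2 - 1416.0 = 934.5
Primary income: -780.8 - 685.3 = -1466.1
Secondary income: 184.6 - 119.1 = 65.5
Current account = 1976.9 + 934.5 + (-1466.1) + 65.5 = 1510.8
(Excluded from the current account — financial account: foreign purchases of equities on the domestic stock exchange 963.4, acquisition of a foreign subsidiary by a resident firm (outward FDI) 1692.7; capital account: capital transfers received from emigrants 242.7, sale of embassy land to a foreign government 156.9, acquisition of foreign patents and trademarks (non-produced assets) 158.5.)

1510.8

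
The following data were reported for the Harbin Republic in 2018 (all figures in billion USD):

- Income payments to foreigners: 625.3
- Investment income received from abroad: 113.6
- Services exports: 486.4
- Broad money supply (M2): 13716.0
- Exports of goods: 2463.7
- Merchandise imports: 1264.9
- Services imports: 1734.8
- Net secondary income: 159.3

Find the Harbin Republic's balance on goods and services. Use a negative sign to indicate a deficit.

Goods balance = 2463.7 - 1264.9 = 1198.8
Services balance = 486.4 - 1734.8 = -1248.4
Trade balance (goods + services) = 1198.8 + (-1248.4) = -49.6

-49.6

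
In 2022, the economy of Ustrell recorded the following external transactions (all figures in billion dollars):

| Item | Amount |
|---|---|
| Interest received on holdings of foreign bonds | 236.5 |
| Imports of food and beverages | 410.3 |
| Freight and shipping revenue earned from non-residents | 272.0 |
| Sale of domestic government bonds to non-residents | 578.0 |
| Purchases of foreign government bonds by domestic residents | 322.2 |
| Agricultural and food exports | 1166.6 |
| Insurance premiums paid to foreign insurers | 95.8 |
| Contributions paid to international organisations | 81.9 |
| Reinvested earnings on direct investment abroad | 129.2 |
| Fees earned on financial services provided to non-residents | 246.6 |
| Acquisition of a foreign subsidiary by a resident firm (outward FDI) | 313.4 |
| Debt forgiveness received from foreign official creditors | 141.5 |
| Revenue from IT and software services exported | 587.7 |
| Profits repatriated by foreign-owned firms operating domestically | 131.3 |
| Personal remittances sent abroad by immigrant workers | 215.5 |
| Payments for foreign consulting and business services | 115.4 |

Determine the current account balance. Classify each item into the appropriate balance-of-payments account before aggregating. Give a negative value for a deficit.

Goods: -410.3 + 1166.6 = 756.3
Services: 272.0 + 587.7 - 95.8 + 246.6 - 115.4 = 895.1
Primary income: -131.3 + 129.2 + 236.5 = 234.4
Secondary income: -215.5 - 81.9 = -297.4
Current account = 756.3 + 895.1 + 234.4 + (-297.4) = 1588.4
(Excluded from the current account — financial account: sale of domestic government bonds to non-residents 578.0, purchases of foreign government bonds by domestic residents 322.2, acquisition of a foreign subsidiary by a resident firm (outward FDI) 313.4; capital account: debt forgiveness received from foreign official creditors 141.5.)

1588.4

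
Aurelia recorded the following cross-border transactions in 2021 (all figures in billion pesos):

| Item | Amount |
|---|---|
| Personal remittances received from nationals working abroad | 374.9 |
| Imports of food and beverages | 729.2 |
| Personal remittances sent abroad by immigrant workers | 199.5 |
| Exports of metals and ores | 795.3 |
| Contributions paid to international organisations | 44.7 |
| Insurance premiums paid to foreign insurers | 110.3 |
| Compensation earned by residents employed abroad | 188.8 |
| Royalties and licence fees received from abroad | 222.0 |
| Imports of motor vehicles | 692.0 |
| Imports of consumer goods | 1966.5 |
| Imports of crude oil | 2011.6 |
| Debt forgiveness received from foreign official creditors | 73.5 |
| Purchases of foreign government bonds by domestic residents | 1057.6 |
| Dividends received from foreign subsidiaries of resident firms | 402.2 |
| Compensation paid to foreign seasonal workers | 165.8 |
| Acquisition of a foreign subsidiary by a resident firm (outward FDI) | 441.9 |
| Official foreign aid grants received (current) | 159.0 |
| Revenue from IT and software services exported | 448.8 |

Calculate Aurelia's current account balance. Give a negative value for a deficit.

Goods: -729.2 - 1966.5 - 2011.6 + 795.3 - 692.0 = -4604.0
Services: 448.8 - 110.3 + 222.0 = 560.5
Primary income: -165.8 + 188.8 + 402.2 = 425.2
Secondary income: -44.7 + 159.0 + 374.9 - 199.5 = 289.7
Current account = (-4604.0) + 560.5 + 425.2 + 289.7 = -3328.6
(Excluded from the current account — capital account: debt forgiveness received from foreign official creditors 73.5; financial account: purchases of foreign government bonds by domestic residents 1057.6, acquisition of a foreign subsidiary by a resident firm (outward FDI) 441.9.)

-3328.6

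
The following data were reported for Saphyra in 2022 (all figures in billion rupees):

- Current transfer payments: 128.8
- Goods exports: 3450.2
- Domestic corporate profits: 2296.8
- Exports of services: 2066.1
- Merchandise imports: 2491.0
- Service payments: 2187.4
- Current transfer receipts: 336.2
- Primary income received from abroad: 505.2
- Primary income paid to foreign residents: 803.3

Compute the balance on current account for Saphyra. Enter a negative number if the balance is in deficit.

Goods balance = 3450.2 - 2491.0 = 959.2
Services balance = 2066.1 - 2187.4 = -121.3
Trade balance (goods + services) = 959.2 + (-121.3) = 837.9
Net primary income = 505.2 - 803.3 = -298.1
Net secondary income = 336.2 - 128.8 = 207.4
Current account = 837.9 + (-298.1) + 207.4 = 747.2

747.2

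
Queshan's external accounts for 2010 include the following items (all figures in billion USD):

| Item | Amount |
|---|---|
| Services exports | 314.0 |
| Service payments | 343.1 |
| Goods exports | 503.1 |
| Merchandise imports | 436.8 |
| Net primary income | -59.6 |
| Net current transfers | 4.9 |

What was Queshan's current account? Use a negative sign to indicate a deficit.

Goods balance = 503.1 - 436.8 = 66.3
Services balance = 314.0 - 343.1 = -29.1
Trade balance (goods + services) = 66.3 + (-29.1) = 37.2
Net primary income = -59.6
Net secondary income = 4.9
Current account = 37.2 + (-59.6) + 4.9 = -17.5

-17.5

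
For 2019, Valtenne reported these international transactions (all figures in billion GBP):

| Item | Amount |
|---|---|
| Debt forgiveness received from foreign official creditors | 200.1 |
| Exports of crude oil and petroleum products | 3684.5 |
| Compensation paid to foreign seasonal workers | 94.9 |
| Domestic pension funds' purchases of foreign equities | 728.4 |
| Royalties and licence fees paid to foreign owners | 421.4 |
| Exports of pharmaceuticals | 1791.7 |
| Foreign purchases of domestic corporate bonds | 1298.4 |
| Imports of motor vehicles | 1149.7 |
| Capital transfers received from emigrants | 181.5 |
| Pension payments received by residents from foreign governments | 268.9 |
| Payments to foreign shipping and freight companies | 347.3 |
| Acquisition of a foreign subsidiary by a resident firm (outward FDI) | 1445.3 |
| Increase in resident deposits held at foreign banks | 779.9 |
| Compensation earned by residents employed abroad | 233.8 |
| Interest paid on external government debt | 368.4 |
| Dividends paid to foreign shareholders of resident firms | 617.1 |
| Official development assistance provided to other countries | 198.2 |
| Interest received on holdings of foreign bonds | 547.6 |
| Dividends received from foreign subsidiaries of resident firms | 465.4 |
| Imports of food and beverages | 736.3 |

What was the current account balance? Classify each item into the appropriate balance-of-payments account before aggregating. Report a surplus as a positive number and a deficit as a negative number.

3058.6

Goods: -1149.7 - 736.3 + 1791.7 + 3684.5 = 3590.2
Services: -347.3 - 421.4 = -768.7
Primary income: -368.4 + 547.6 - 94.9 - 617.1 + 233.8 + 465.4 = 166.4
Secondary income: 268.9 - 198.2 = 70.7
Current account = 3590.2 + (-768.7) + 166.4 + 70.7 = 3058.6
(Excluded from the current account — capital account: debt forgiveness received from foreign official creditors 200.1, capital transfers received from emigrants 181.5; financial account: domestic pension funds' purchases of foreign equities 728.4, foreign purchases of domestic corporate bonds 1298.4, acquisition of a foreign subsidiary by a resident firm (outward FDI) 1445.3, increase in resident deposits held at foreign banks 779.9.)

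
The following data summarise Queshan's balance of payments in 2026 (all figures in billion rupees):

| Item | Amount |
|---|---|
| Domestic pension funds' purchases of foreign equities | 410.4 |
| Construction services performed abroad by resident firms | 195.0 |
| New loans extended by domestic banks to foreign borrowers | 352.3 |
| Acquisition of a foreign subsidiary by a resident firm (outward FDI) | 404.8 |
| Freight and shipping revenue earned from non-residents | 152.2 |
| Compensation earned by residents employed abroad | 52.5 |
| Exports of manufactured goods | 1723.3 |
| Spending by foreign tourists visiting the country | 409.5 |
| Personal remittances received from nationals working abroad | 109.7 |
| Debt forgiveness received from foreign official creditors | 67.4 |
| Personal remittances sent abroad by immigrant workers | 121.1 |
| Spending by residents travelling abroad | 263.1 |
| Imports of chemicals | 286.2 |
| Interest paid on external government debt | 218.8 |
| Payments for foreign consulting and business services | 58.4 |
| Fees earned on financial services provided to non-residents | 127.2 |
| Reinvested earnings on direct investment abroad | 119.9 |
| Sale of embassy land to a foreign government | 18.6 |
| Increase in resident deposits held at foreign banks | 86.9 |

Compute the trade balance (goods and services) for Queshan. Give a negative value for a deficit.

Goods: 1723.3 - 286.2 = 1437.1
Services: 127.2 + 409.5 + 195.0 - 58.4 + 152.2 - 263.1 = 562.4
Trade balance = 1437.1 + 562.4 = 1999.5
(Excluded from the trade balance — financial account: domestic pension funds' purchases of foreign equities 410.4, new loans extended by domestic banks to foreign borrowers 352.3, acquisition of a foreign subsidiary by a resident firm (outward FDI) 404.8, increase in resident deposits held at foreign banks 86.9; primary income: compensation earned by residents employed abroad 52.5, interest paid on external government debt 218.8, reinvested earnings on direct investment abroad 119.9; secondary income: personal remittances received from nationals working abroad 109.7, personal remittances sent abroad by immigrant workers 121.1; capital account: debt forgiveness received from foreign official creditors 67.4, sale of embassy land to a foreign government 18.6.)

1999.5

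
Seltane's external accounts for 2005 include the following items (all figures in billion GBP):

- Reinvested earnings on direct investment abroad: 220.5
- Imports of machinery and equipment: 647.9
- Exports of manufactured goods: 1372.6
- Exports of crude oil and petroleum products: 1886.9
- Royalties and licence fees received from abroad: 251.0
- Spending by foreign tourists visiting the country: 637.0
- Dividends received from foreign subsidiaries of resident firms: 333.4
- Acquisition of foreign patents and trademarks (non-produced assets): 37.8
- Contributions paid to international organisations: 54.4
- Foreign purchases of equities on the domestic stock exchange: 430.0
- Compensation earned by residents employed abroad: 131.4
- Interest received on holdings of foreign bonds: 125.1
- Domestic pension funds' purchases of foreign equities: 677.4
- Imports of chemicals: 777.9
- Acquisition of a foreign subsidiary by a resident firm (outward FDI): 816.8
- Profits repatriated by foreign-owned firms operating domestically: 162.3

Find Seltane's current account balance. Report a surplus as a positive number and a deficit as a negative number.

3315.4

Goods: 1372.6 - 647.9 + 1886.9 - 777.9 = 1833.7
Services: 251.0 + 637.0 = 888.0
Primary income: 333.4 + 131.4 + 220.5 + 125.1 - 162.3 = 648.1
Secondary income: -54.4
Current account = 1833.7 + 888.0 + 648.1 + (-54.4) = 3315.4
(Excluded from the current account — capital account: acquisition of foreign patents and trademarks (non-produced assets) 37.8; financial account: foreign purchases of equities on the domestic stock exchange 430.0, domestic pension funds' purchases of foreign equities 677.4, acquisition of a foreign subsidiary by a resident firm (outward FDI) 816.8.)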